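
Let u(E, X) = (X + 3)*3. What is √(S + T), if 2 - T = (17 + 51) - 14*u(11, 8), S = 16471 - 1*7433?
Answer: √9434 ≈ 97.129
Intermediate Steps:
u(E, X) = 9 + 3*X (u(E, X) = (3 + X)*3 = 9 + 3*X)
S = 9038 (S = 16471 - 7433 = 9038)
T = 396 (T = 2 - ((17 + 51) - 14*(9 + 3*8)) = 2 - (68 - 14*(9 + 24)) = 2 - (68 - 14*33) = 2 - (68 - 462) = 2 - 1*(-394) = 2 + 394 = 396)
√(S + T) = √(9038 + 396) = √9434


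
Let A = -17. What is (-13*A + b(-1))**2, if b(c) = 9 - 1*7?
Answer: 49729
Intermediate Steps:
b(c) = 2 (b(c) = 9 - 7 = 2)
(-13*A + b(-1))**2 = (-13*(-17) + 2)**2 = (221 + 2)**2 = 223**2 = 49729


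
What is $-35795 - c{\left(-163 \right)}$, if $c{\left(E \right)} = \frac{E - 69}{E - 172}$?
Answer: $- \frac{11991557}{335} \approx -35796.0$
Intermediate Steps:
$c{\left(E \right)} = \frac{-69 + E}{-172 + E}$
$-35795 - c{\left(-163 \right)} = -35795 - \frac{-69 - 163}{-172 - 163} = -35795 - \frac{1}{-335} \left(-232\right) = -35795 - \left(- \frac{1}{335}\right) \left(-232\right) = -35795 - \frac{232}{335} = - \frac{11991557}{335}$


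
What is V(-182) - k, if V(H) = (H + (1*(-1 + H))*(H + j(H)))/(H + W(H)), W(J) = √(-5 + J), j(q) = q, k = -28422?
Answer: 934674982/33311 - 66430*I*√187/33311 ≈ 28059.0 - 27.271*I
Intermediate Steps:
V(H) = (H + 2*H*(-1 + H))/(H + √(-5 + H)) (V(H) = (H + (1*(-1 + H))*(H + H))/(H + √(-5 + H)) = (H + (-1 + H)*(2*H))/(H + √(-5 + H)) = (H + 2*H*(-1 + H))/(H + √(-5 + H)))
V(-182) - k = -182*(-1 + 2*(-182))/(-182 + √(-5 - 182)) - 1*(-28422) = -182*(-1 - 364)/(-182 + √(-187)) + 28422 = -182*(-365)/(-182 + I*√187) + 28422 = 66430/(-182 + I*√187) + 28422 = 28422 + 66430/(-182 + I*√187)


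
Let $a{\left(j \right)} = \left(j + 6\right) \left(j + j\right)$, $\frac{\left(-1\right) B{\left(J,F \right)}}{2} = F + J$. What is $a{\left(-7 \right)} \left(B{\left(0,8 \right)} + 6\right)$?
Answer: $-140$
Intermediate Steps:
$B{\left(J,F \right)} = - 2 F - 2 J$ ($B{\left(J,F \right)} = - 2 \left(F + J\right) = - 2 F - 2 J$)
$a{\left(j \right)} = 2 j \left(6 + j\right)$ ($a{\left(j \right)} = \left(6 + j\right) 2 j = 2 j \left(6 + j\right)$)
$a{\left(-7 \right)} \left(B{\left(0,8 \right)} + 6\right) = 2 \left(-7\right) \left(6 - 7\right) \left(\left(\left(-2\right) 8 - 0\right) + 6\right) = 2 \left(-7\right) \left(-1\right) \left(\left(-16 + 0\right) + 6\right) = 14 \left(-16 + 6\right) = 14 \left(-10\right) = -140$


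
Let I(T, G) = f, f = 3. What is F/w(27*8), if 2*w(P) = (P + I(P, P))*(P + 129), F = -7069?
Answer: -14138/75555 ≈ -0.18712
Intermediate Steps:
I(T, G) = 3
w(P) = (3 + P)*(129 + P)/2 (w(P) = ((P + 3)*(P + 129))/2 = ((3 + P)*(129 + P))/2 = (3 + P)*(129 + P)/2)
F/w(27*8) = -7069/(387/2 + (27*8)²/2 + 66*(27*8)) = -7069/(387/2 + (½)*216² + 66*216) = -7069/(387/2 + (½)*46656 + 14256) = -7069/(387/2 + 23328 + 14256) = -7069/75555/2 = -7069*2/75555 = -14138/75555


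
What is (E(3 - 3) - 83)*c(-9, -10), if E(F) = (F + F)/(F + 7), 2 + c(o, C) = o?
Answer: 913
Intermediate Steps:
c(o, C) = -2 + o
E(F) = 2*F/(7 + F) (E(F) = (2*F)/(7 + F) = 2*F/(7 + F))
(E(3 - 3) - 83)*c(-9, -10) = (2*(3 - 3)/(7 + (3 - 3)) - 83)*(-2 - 9) = (2*0/(7 + 0) - 83)*(-11) = (2*0/7 - 83)*(-11) = (2*0*(1/7) - 83)*(-11) = (0 - 83)*(-11) = -83*(-11) = 913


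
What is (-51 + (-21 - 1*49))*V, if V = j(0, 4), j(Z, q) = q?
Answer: -484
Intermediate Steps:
V = 4
(-51 + (-21 - 1*49))*V = (-51 + (-21 - 1*49))*4 = (-51 + (-21 - 49))*4 = (-51 - 70)*4 = -121*4 = -484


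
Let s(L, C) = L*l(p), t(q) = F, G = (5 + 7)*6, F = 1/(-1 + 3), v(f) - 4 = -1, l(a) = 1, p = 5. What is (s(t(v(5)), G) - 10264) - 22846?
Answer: -66219/2 ≈ -33110.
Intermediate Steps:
v(f) = 3 (v(f) = 4 - 1 = 3)
F = 1/2 ≈ 0.50000
G = 72 (G = 12*6 = 72)
t(q) = 1/2
s(L, C) = L (s(L, C) = L*1 = L)
(s(t(v(5)), G) - 10264) - 22846 = (1/2 - 10264) - 22846 = -20527/2 - 22846 = -66219/2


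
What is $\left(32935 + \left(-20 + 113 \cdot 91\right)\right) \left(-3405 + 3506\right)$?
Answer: $4362998$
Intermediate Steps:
$\left(32935 + \left(-20 + 113 \cdot 91\right)\right) \left(-3405 + 3506\right) = \left(32935 + \left(-20 + 10283\right)\right) 101 = \left(32935 + 10263\right) 101 = 43198 \cdot 101 = 4362998$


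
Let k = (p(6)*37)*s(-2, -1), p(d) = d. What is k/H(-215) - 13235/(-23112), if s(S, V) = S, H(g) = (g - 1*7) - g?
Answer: 10354373/161784 ≈ 64.001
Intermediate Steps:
H(g) = -7 (H(g) = (g - 7) - g = (-7 + g) - g = -7)
k = -444 (k = (6*37)*(-2) = 222*(-2) = -444)
k/H(-215) - 13235/(-23112) = -444/(-7) - 13235/(-23112) = -444*(-⅐) - 13235*(-1/23112) = 444/7 + 13235/23112 = 10354373/161784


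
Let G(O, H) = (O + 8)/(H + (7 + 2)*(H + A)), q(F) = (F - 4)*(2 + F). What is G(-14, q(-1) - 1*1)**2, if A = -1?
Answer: 4/529 ≈ 0.0075614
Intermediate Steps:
q(F) = (-4 + F)*(2 + F)
G(O, H) = (8 + O)/(-9 + 10*H) (G(O, H) = (O + 8)/(H + (7 + 2)*(H - 1)) = (8 + O)/(H + 9*(-1 + H)) = (8 + O)/(H + (-9 + 9*H)) = (8 + O)/(-9 + 10*H))
G(-14, q(-1) - 1*1)**2 = ((8 - 14)/(-9 + 10*((-8 + (-1)**2 - 2*(-1)) - 1*1)))**2 = (-6/(-9 + 10*((-8 + 1 + 2) - 1)))**2 = (-6/(-9 + 10*(-5 - 1)))**2 = (-6/(-9 + 10*(-6)))**2 = (-6/(-9 - 60))**2 = (-6/(-69))**2 = (-1/69*(-6))**2 = (2/23)**2 = 4/529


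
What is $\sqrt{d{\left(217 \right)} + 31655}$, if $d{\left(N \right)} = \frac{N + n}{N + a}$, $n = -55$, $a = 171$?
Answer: $\frac{\sqrt{1191383294}}{194} \approx 177.92$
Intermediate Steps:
$d{\left(N \right)} = \frac{-55 + N}{171 + N}$ ($d{\left(N \right)} = \frac{N - 55}{N + 171} = \frac{-55 + N}{171 + N}$)
$\sqrt{d{\left(217 \right)} + 31655} = \sqrt{\frac{-55 + 217}{171 + 217} + 31655} = \sqrt{\frac{1}{388} \cdot 162 + 31655} = \sqrt{\frac{81}{194} + 31655} = \sqrt{\frac{6141151}{194}} = \frac{\sqrt{1191383294}}{194}$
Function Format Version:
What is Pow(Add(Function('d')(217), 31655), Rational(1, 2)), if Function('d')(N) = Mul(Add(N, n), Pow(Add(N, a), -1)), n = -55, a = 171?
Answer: Mul(Rational(1, 194), Pow(1191383294, Rational(1, 2))) ≈ 177.92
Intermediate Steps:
Function('d')(N) = Mul(Pow(Add(171, N), -1), Add(-55, N)) (Function('d')(N) = Mul(Add(N, -55), Pow(Add(N, 171), -1)) = Mul(Add(-55, N), Pow(Add(171, N), -1)) = Mul(Pow(Add(171, N), -1), Add(-55, N)))
Pow(Add(Function('d')(217), 31655), Rational(1, 2)) = Pow(Add(Mul(Pow(Add(171, 217), -1), Add(-55, 217)), 31655), Rational(1, 2)) = Pow(Add(Mul(Pow(388, -1), 162), 31655), Rational(1, 2)) = Pow(Add(Mul(Rational(1, 388), 162), 31655), Rational(1, 2)) = Pow(Add(Rational(81, 194), 31655), Rational(1, 2)) = Pow(Rational(6141151, 194), Rational(1, 2)) = Mul(Rational(1, 194), Pow(1191383294, Rational(1, 2)))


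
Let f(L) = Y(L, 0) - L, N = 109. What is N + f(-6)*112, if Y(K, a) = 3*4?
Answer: 2125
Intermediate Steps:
Y(K, a) = 12
f(L) = 12 - L
N + f(-6)*112 = 109 + (12 - 1*(-6))*112 = 109 + (12 + 6)*112 = 109 + 18*112 = 109 + 2016 = 2125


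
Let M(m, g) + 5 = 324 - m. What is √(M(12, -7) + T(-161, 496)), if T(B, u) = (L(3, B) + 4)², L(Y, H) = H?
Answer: 2*√6239 ≈ 157.97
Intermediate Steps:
M(m, g) = 319 - m (M(m, g) = -5 + (324 - m) = 319 - m)
T(B, u) = (4 + B)² (T(B, u) = (B + 4)² = (4 + B)²)
√(M(12, -7) + T(-161, 496)) = √((319 - 1*12) + (4 - 161)²) = √((319 - 12) + (-157)²) = √(307 + 24649) = √24956 = 2*√6239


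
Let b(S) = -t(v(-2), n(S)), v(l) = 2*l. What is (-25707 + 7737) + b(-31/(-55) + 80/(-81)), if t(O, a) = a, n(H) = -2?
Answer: -17968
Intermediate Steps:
b(S) = 2 (b(S) = -1*(-2) = 2)
(-25707 + 7737) + b(-31/(-55) + 80/(-81)) = (-25707 + 7737) + 2 = -17970 + 2 = -17968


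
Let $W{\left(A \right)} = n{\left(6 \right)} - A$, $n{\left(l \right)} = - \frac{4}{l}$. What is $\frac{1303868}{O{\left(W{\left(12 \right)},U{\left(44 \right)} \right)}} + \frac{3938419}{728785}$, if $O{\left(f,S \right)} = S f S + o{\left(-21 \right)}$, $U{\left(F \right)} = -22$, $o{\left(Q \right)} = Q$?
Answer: $- \frac{555606959699}{2689945435} \approx -206.55$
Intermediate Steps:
$W{\left(A \right)} = - \frac{2}{3} - A$ ($W{\left(A \right)} = - \frac{4}{6} - A = \left(-4\right) \frac{1}{6} - A = - \frac{2}{3} - A$)
$O{\left(f,S \right)} = -21 + f S^{2}$ ($O{\left(f,S \right)} = S f S - 21 = f S^{2} - 21 = -21 + f S^{2}$)
$\frac{1303868}{O{\left(W{\left(12 \right)},U{\left(44 \right)} \right)}} + \frac{3938419}{728785} = \frac{1303868}{-21 + \left(- \frac{2}{3} - 12\right) \left(-22\right)^{2}} + \frac{3938419}{728785} = \frac{1303868}{-21 + \left(- \frac{2}{3} - 12\right) 484} + 3938419 \cdot \frac{1}{728785} = \frac{1303868}{-21 - \frac{18392}{3}} + \frac{3938419}{728785} = \frac{1303868}{- \frac{18455}{3}} + \frac{3938419}{728785} = 1303868 \left(- \frac{3}{18455}\right) + \frac{3938419}{728785} = - \frac{3911604}{18455} + \frac{3938419}{728785} = - \frac{555606959699}{2689945435}$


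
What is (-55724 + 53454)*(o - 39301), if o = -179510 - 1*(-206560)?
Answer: 27809770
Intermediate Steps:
o = 27050 (o = -179510 + 206560 = 27050)
(-55724 + 53454)*(o - 39301) = (-55724 + 53454)*(27050 - 39301) = -2270*(-12251) = 27809770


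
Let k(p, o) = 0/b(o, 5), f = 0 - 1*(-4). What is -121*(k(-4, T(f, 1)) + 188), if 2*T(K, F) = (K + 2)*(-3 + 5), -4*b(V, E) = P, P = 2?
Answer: -22748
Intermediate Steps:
b(V, E) = -½ (b(V, E) = -¼*2 = -½)
f = 4 (f = 0 + 4 = 4)
T(K, F) = 2 + K (T(K, F) = ((K + 2)*(-3 + 5))/2 = ((2 + K)*2)/2 = (4 + 2*K)/2 = 2 + K)
k(p, o) = 0 (k(p, o) = 0/(-½) = 0*(-2) = 0)
-121*(k(-4, T(f, 1)) + 188) = -121*(0 + 188) = -121*188 = -22748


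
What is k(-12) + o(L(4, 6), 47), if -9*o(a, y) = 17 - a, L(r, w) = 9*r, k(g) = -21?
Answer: -170/9 ≈ -18.889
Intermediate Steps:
o(a, y) = -17/9 + a/9 (o(a, y) = -(17 - a)/9 = -17/9 + a/9)
k(-12) + o(L(4, 6), 47) = -21 + (-17/9 + (9*4)/9) = -21 + (-17/9 + (1/9)*36) = -21 + (-17/9 + 4) = -21 + 19/9 = -170/9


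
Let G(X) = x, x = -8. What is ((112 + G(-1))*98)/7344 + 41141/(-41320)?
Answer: 7437121/18965880 ≈ 0.39213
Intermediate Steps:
G(X) = -8
((112 + G(-1))*98)/7344 + 41141/(-41320) = ((112 - 8)*98)/7344 + 41141/(-41320) = (104*98)*(1/7344) + 41141*(-1/41320) = 10192*(1/7344) - 41141/41320 = 637/459 - 41141/41320 = 7437121/18965880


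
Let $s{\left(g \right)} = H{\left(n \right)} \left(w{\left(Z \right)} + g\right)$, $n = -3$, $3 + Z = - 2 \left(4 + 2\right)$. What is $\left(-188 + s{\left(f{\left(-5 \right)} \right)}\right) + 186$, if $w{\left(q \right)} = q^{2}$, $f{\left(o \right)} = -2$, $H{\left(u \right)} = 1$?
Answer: $221$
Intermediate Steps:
$Z = -15$ ($Z = -3 - 2 \left(4 + 2\right) = -3 - 12 = -15$)
$s{\left(g \right)} = 225 + g$ ($s{\left(g \right)} = 1 \left(\left(-15\right)^{2} + g\right) = 1 \left(225 + g\right) = 225 + g$)
$\left(-188 + s{\left(f{\left(-5 \right)} \right)}\right) + 186 = \left(-188 + \left(225 - 2\right)\right) + 186 = \left(-188 + 223\right) + 186 = 35 + 186 = 221$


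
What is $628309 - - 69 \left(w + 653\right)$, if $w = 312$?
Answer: $694894$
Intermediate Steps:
$628309 - - 69 \left(w + 653\right) = 628309 - - 69 \left(312 + 653\right) = 628309 - \left(-69\right) 965 = 628309 - -66585 = 628309 + 66585 = 694894$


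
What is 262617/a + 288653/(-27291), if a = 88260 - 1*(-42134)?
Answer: -2770139885/323507514 ≈ -8.5628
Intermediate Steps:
a = 130394 (a = 88260 + 42134 = 130394)
262617/a + 288653/(-27291) = 262617/130394 + 288653/(-27291) = 262617*(1/130394) + 288653*(-1/27291) = 262617/130394 - 288653/27291 = -2770139885/323507514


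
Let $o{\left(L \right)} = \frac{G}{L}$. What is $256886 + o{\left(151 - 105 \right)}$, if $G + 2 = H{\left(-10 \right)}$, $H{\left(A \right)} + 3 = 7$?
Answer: $\frac{5908379}{23} \approx 2.5689 \cdot 10^{5}$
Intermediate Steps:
$H{\left(A \right)} = 4$ ($H{\left(A \right)} = -3 + 7 = 4$)
$G = 2$ ($G = -2 + 4 = 2$)
$o{\left(L \right)} = \frac{2}{L}$
$256886 + o{\left(151 - 105 \right)} = 256886 + \frac{2}{151 - 105} = 256886 + \frac{2}{46} = 256886 + 2 \cdot \frac{1}{46} = 256886 + \frac{1}{23} = \frac{5908379}{23}$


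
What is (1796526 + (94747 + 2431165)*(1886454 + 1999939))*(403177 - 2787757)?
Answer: -23408679091806654360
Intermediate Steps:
(1796526 + (94747 + 2431165)*(1886454 + 1999939))*(403177 - 2787757) = (1796526 + 2525912*3886393)*(-2384580) = (1796526 + 9816686715416)*(-2384580) = 9816688511942*(-2384580) = -23408679091806654360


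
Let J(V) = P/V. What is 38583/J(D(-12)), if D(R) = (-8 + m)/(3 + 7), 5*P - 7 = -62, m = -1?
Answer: 347247/110 ≈ 3156.8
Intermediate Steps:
P = -11 (P = 7/5 + (⅕)*(-62) = 7/5 - 62/5 = -11)
D(R) = -9/10 (D(R) = (-8 - 1)/(3 + 7) = -9/10)
J(V) = -11/V
38583/J(D(-12)) = 38583/((-11/(-9/10))) = 38583/((-11*(-10/9))) = 38583/(110/9) = 38583*(9/110) = 347247/110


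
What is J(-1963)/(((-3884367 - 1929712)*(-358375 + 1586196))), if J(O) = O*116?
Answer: 227708/7138648291859 ≈ 3.1898e-8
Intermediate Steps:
J(O) = 116*O
J(-1963)/(((-3884367 - 1929712)*(-358375 + 1586196))) = (116*(-1963))/(((-3884367 - 1929712)*(-358375 + 1586196))) = -227708/((-5814079*1227821)) = -227708/(-7138648291859) = -227708*(-1/7138648291859) = 227708/7138648291859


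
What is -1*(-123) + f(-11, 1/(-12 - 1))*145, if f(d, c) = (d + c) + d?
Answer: -40016/13 ≈ -3078.2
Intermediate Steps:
f(d, c) = c + 2*d (f(d, c) = (c + d) + d = c + 2*d)
-1*(-123) + f(-11, 1/(-12 - 1))*145 = -1*(-123) + (1/(-12 - 1) + 2*(-11))*145 = 123 + (1/(-13) - 22)*145 = 123 + (-1/13 - 22)*145 = 123 - 287/13*145 = 123 - 41615/13 = -40016/13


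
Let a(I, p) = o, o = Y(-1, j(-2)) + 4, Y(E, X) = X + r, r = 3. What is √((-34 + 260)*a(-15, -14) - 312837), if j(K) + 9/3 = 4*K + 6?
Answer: I*√312385 ≈ 558.91*I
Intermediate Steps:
j(K) = 3 + 4*K (j(K) = -3 + (4*K + 6) = -3 + (6 + 4*K) = 3 + 4*K)
Y(E, X) = 3 + X (Y(E, X) = X + 3 = 3 + X)
o = 2 (o = (3 + (3 + 4*(-2))) + 4 = (3 + (3 - 8)) + 4 = (3 - 5) + 4 = -2 + 4 = 2)
a(I, p) = 2
√((-34 + 260)*a(-15, -14) - 312837) = √((-34 + 260)*2 - 312837) = √(226*2 - 312837) = √(452 - 312837) = √(-312385) = I*√312385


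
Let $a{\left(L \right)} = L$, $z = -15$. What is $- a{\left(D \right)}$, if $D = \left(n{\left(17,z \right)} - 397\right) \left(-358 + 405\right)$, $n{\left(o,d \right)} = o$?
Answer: $17860$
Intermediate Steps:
$D = -17860$ ($D = \left(17 - 397\right) \left(-358 + 405\right) = \left(-380\right) 47 = -17860$)
$- a{\left(D \right)} = \left(-1\right) \left(-17860\right) = 17860$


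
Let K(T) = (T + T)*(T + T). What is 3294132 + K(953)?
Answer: 6926968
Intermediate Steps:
K(T) = 4*T**2 (K(T) = (2*T)*(2*T) = 4*T**2)
3294132 + K(953) = 3294132 + 4*953**2 = 3294132 + 4*908209 = 3294132 + 3632836 = 6926968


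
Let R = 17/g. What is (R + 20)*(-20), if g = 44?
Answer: -4485/11 ≈ -407.73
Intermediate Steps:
R = 17/44 ≈ 0.38636
(R + 20)*(-20) = (17/44 + 20)*(-20) = (897/44)*(-20) = -4485/11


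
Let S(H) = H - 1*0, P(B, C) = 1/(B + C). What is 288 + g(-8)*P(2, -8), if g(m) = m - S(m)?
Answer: 288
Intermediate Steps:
S(H) = H (S(H) = H + 0 = H)
g(m) = 0 (g(m) = m - m = 0)
288 + g(-8)*P(2, -8) = 288 + 0/(2 - 8) = 288 + 0/(-6) = 288 + 0*(-⅙) = 288 + 0 = 288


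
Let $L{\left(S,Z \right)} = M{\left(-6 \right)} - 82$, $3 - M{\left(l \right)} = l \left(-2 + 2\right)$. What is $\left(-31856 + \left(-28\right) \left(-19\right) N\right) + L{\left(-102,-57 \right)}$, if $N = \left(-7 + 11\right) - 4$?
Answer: $-31935$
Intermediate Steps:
$M{\left(l \right)} = 3$ ($M{\left(l \right)} = 3 - l \left(-2 + 2\right) = 3 - l 0 = 3 - 0 = 3 + 0 = 3$)
$N = 0$ ($N = 4 - 4 = 0$)
$L{\left(S,Z \right)} = -79$ ($L{\left(S,Z \right)} = 3 - 82 = -79$)
$\left(-31856 + \left(-28\right) \left(-19\right) N\right) + L{\left(-102,-57 \right)} = \left(-31856 + \left(-28\right) \left(-19\right) 0\right) - 79 = \left(-31856 + 532 \cdot 0\right) - 79 = \left(-31856 + 0\right) - 79 = -31856 - 79 = -31935$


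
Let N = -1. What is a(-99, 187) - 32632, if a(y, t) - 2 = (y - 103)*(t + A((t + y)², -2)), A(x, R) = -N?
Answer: -70606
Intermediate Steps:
A(x, R) = 1 (A(x, R) = -1*(-1) = 1)
a(y, t) = 2 + (1 + t)*(-103 + y) (a(y, t) = 2 + (y - 103)*(t + 1) = 2 + (-103 + y)*(1 + t) = 2 + (1 + t)*(-103 + y))
a(-99, 187) - 32632 = (-101 - 99 - 103*187 + 187*(-99)) - 32632 = (-101 - 99 - 19261 - 18513) - 32632 = -37974 - 32632 = -70606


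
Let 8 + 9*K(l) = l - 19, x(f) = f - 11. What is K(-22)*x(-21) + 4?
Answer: 1604/9 ≈ 178.22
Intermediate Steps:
x(f) = -11 + f
K(l) = -3 + l/9 (K(l) = -8/9 + (l - 19)/9 = -8/9 + (-19 + l)/9 = -8/9 + (-19/9 + l/9) = -3 + l/9)
K(-22)*x(-21) + 4 = (-3 + (⅑)*(-22))*(-11 - 21) + 4 = (-3 - 22/9)*(-32) + 4 = -49/9*(-32) + 4 = 1568/9 + 4 = 1604/9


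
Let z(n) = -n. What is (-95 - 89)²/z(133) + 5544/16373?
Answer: -79083848/311087 ≈ -254.22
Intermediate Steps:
(-95 - 89)²/z(133) + 5544/16373 = (-95 - 89)²/((-1*133)) + 5544/16373 = (-184)²/(-133) + 5544*(1/16373) = 33856*(-1/133) + 792/2339 = -33856/133 + 792/2339 = -79083848/311087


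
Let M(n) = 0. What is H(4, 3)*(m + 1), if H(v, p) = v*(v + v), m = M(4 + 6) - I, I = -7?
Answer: 256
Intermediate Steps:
m = 7 (m = 0 - 1*(-7) = 0 + 7 = 7)
H(v, p) = 2*v² (H(v, p) = v*(2*v) = 2*v²)
H(4, 3)*(m + 1) = (2*4²)*(7 + 1) = (2*16)*8 = 32*8 = 256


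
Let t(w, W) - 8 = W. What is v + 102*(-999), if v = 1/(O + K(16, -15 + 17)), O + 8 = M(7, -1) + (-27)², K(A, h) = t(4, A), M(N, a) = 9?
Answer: -76831091/754 ≈ -1.0190e+5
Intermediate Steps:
t(w, W) = 8 + W
K(A, h) = 8 + A
O = 730 (O = -8 + (9 + (-27)²) = -8 + (9 + 729) = -8 + 738 = 730)
v = 1/754 (v = 1/(730 + (8 + 16)) = 1/(730 + 24) = 1/754 ≈ 0.0013263)
v + 102*(-999) = 1/754 + 102*(-999) = 1/754 - 101898 = -76831091/754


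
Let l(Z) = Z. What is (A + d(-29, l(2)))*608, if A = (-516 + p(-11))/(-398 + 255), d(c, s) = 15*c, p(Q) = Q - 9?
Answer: -37494752/143 ≈ -2.6220e+5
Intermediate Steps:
p(Q) = -9 + Q
A = 536/143 (A = (-516 + (-9 - 11))/(-398 + 255) = (-516 - 20)/(-143) = -536*(-1/143) = 536/143 ≈ 3.7483)
(A + d(-29, l(2)))*608 = (536/143 + 15*(-29))*608 = (536/143 - 435)*608 = -61669/143*608 = -37494752/143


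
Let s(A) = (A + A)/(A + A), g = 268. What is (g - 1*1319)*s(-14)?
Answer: -1051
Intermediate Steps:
s(A) = 1 (s(A) = (2*A)/((2*A)) = (2*A)*(1/(2*A)) = 1)
(g - 1*1319)*s(-14) = (268 - 1*1319)*1 = (268 - 1319)*1 = -1051*1 = -1051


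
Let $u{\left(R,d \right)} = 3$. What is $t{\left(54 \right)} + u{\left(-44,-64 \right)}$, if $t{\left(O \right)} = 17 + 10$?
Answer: $30$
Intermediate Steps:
$t{\left(O \right)} = 27$
$t{\left(54 \right)} + u{\left(-44,-64 \right)} = 27 + 3 = 30$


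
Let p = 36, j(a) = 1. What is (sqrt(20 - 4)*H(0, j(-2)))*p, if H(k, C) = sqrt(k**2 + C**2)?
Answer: 144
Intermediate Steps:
H(k, C) = sqrt(C**2 + k**2)
(sqrt(20 - 4)*H(0, j(-2)))*p = (sqrt(20 - 4)*sqrt(1**2 + 0**2))*36 = (sqrt(16)*sqrt(1 + 0))*36 = (4*sqrt(1))*36 = (4*1)*36 = 4*36 = 144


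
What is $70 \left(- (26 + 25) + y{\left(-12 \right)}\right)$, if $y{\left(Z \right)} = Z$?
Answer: $-4410$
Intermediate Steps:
$70 \left(- (26 + 25) + y{\left(-12 \right)}\right) = 70 \left(- (26 + 25) - 12\right) = 70 \left(\left(-1\right) 51 - 12\right) = 70 \left(-51 - 12\right) = 70 \left(-63\right) = -4410$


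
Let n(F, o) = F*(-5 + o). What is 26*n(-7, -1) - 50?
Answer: 1042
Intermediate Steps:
26*n(-7, -1) - 50 = 26*(-7*(-5 - 1)) - 50 = 26*(-7*(-6)) - 50 = 26*42 - 50 = 1092 - 50 = 1042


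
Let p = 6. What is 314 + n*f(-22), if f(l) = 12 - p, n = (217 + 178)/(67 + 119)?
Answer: 10129/31 ≈ 326.74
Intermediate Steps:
n = 395/186 ≈ 2.1237
f(l) = 6 (f(l) = 12 - 1*6 = 12 - 6 = 6)
314 + n*f(-22) = 314 + (395/186)*6 = 314 + 395/31 = 10129/31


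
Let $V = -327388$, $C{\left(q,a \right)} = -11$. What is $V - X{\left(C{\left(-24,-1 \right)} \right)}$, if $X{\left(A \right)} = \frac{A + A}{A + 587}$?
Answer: $- \frac{94287733}{288} \approx -3.2739 \cdot 10^{5}$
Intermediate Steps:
$X{\left(A \right)} = \frac{2 A}{587 + A}$
$V - X{\left(C{\left(-24,-1 \right)} \right)} = -327388 - 2 \left(-11\right) \frac{1}{587 - 11} = -327388 - 2 \left(-11\right) \frac{1}{576} = -327388 - - \frac{11}{288} = -327388 + \frac{11}{288} = - \frac{94287733}{288}$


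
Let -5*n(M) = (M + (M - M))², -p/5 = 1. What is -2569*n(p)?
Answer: 12845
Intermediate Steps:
p = -5 (p = -5*1 = -5)
n(M) = -M²/5 (n(M) = -(M + (M - M))²/5 = -(M + 0)²/5 = -M²/5)
-2569*n(p) = -(-2569)*(-5)²/5 = -(-2569)*25/5 = -2569*(-5) = 12845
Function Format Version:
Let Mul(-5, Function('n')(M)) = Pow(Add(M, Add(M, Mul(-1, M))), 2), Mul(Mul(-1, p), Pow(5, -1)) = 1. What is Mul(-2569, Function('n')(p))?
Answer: 12845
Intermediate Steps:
p = -5 (p = Mul(-5, 1) = -5)
Function('n')(M) = Mul(Rational(-1, 5), Pow(M, 2)) (Function('n')(M) = Mul(Rational(-1, 5), Pow(Add(M, Add(M, Mul(-1, M))), 2)) = Mul(Rational(-1, 5), Pow(Add(M, 0), 2)) = Mul(Rational(-1, 5), Pow(M, 2)))
Mul(-2569, Function('n')(p)) = Mul(-2569, Mul(Rational(-1, 5), Pow(-5, 2))) = Mul(-2569, Mul(Rational(-1, 5), 25)) = Mul(-2569, -5) = 12845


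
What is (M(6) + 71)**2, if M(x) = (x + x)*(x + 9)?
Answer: 63001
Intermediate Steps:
M(x) = 2*x*(9 + x) (M(x) = (2*x)*(9 + x) = 2*x*(9 + x))
(M(6) + 71)**2 = (2*6*(9 + 6) + 71)**2 = (2*6*15 + 71)**2 = (180 + 71)**2 = 251**2 = 63001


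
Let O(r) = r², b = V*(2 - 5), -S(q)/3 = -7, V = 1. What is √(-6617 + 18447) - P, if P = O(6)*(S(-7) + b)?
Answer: -648 + 13*√70 ≈ -539.23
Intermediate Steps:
S(q) = 21 (S(q) = -3*(-7) = 21)
b = -3 (b = 1*(2 - 5) = 1*(-3) = -3)
P = 648 (P = 6²*(21 - 3) = 36*18 = 648)
√(-6617 + 18447) - P = √(-6617 + 18447) - 1*648 = √11830 - 648 = 13*√70 - 648 = -648 + 13*√70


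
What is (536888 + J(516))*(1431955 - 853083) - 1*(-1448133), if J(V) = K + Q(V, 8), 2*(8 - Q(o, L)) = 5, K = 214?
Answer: 310917940873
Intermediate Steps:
Q(o, L) = 11/2 (Q(o, L) = 8 - 1/2*5 = 8 - 5/2 = 11/2)
J(V) = 439/2 (J(V) = 214 + 11/2 = 439/2)
(536888 + J(516))*(1431955 - 853083) - 1*(-1448133) = (536888 + 439/2)*(1431955 - 853083) - 1*(-1448133) = (1074215/2)*578872 + 1448133 = 310916492740 + 1448133 = 310917940873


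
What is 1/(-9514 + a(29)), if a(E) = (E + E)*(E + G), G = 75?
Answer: -1/3482 ≈ -0.00028719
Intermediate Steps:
a(E) = 2*E*(75 + E) (a(E) = (E + E)*(E + 75) = (2*E)*(75 + E) = 2*E*(75 + E))
1/(-9514 + a(29)) = 1/(-9514 + 2*29*(75 + 29)) = 1/(-9514 + 2*29*104) = 1/(-9514 + 6032) = 1/(-3482) = -1/3482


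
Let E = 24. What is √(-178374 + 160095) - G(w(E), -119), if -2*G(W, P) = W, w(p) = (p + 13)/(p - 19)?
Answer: 37/10 + 3*I*√2031 ≈ 3.7 + 135.2*I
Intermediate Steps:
w(p) = (13 + p)/(-19 + p)
G(W, P) = -W/2
√(-178374 + 160095) - G(w(E), -119) = √(-178374 + 160095) - (-1)*(13 + 24)/(-19 + 24)/2 = √(-18279) - (-1)*37/5/2 = 3*I*√2031 - (-1)*(⅕)*37/2 = 3*I*√2031 - (-1)*37/(2*5) = 3*I*√2031 - 1*(-37/10) = 3*I*√2031 + 37/10 = 37/10 + 3*I*√2031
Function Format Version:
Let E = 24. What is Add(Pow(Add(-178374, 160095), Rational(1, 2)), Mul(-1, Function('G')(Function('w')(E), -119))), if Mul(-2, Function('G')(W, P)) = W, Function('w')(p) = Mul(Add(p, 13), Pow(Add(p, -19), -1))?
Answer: Add(Rational(37, 10), Mul(3, I, Pow(2031, Rational(1, 2)))) ≈ Add(3.7000, Mul(135.20, I))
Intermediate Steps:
Function('w')(p) = Mul(Pow(Add(-19, p), -1), Add(13, p)) (Function('w')(p) = Mul(Add(13, p), Pow(Add(-19, p), -1)) = Mul(Pow(Add(-19, p), -1), Add(13, p)))
Function('G')(W, P) = Mul(Rational(-1, 2), W)
Add(Pow(Add(-178374, 160095), Rational(1, 2)), Mul(-1, Function('G')(Function('w')(E), -119))) = Add(Pow(Add(-178374, 160095), Rational(1, 2)), Mul(-1, Mul(Rational(-1, 2), Mul(Pow(Add(-19, 24), -1), Add(13, 24))))) = Add(Pow(-18279, Rational(1, 2)), Mul(-1, Mul(Rational(-1, 2), Mul(Pow(5, -1), 37)))) = Add(Mul(3, I, Pow(2031, Rational(1, 2))), Mul(-1, Mul(Rational(-1, 2), Mul(Rational(1, 5), 37)))) = Add(Mul(3, I, Pow(2031, Rational(1, 2))), Mul(-1, Mul(Rational(-1, 2), Rational(37, 5)))) = Add(Mul(3, I, Pow(2031, Rational(1, 2))), Mul(-1, Rational(-37, 10))) = Add(Mul(3, I, Pow(2031, Rational(1, 2))), Rational(37, 10)) = Add(Rational(37, 10), Mul(3, I, Pow(2031, Rational(1, 2))))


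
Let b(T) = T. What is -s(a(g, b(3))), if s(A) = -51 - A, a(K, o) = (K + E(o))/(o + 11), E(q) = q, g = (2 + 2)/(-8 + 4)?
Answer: 358/7 ≈ 51.143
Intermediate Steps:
g = -1 (g = 4/(-4) = 4*(-1/4) = -1)
a(K, o) = (K + o)/(11 + o) (a(K, o) = (K + o)/(o + 11) = (K + o)/(11 + o))
-s(a(g, b(3))) = -(-51 - (-1 + 3)/(11 + 3)) = -(-51 - 2/14) = -(-51 - 1*1/7) = -(-51 - 1/7) = -1*(-358/7) = 358/7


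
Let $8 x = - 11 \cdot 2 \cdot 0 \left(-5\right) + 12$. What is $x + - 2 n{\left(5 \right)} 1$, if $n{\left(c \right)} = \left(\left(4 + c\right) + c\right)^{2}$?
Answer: $- \frac{781}{2} \approx -390.5$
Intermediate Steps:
$n{\left(c \right)} = \left(4 + 2 c\right)^{2}$
$x = \frac{3}{2}$ ($x = \frac{- 11 \cdot 2 \cdot 0 \left(-5\right) + 12}{8} = \frac{- 11 \cdot 0 \left(-5\right) + 12}{8} = \frac{\left(-11\right) 0 + 12}{8} = \frac{0 + 12}{8} = \frac{1}{8} \cdot 12 = \frac{3}{2} \approx 1.5$)
$x + - 2 n{\left(5 \right)} 1 = \frac{3}{2} + - 2 \cdot 4 \left(2 + 5\right)^{2} \cdot 1 = \frac{3}{2} + - 2 \cdot 4 \cdot 7^{2} \cdot 1 = \frac{3}{2} + - 2 \cdot 4 \cdot 49 \cdot 1 = \frac{3}{2} + \left(-2\right) 196 \cdot 1 = \frac{3}{2} - 392 = - \frac{781}{2}$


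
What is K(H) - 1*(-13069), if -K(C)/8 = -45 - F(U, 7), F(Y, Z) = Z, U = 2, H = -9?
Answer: 13485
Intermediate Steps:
K(C) = 416 (K(C) = -8*(-45 - 1*7) = -8*(-45 - 7) = -8*(-52) = 416)
K(H) - 1*(-13069) = 416 - 1*(-13069) = 416 + 13069 = 13485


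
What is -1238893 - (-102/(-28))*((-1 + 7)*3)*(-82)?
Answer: -8634613/7 ≈ -1.2335e+6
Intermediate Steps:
-1238893 - (-102/(-28))*((-1 + 7)*3)*(-82) = -1238893 - (-102*(-1/28))*(6*3)*(-82) = -1238893 - (51/14)*18*(-82) = -1238893 - 459*(-82)/7 = -1238893 - 1*(-37638/7) = -1238893 + 37638/7 = -8634613/7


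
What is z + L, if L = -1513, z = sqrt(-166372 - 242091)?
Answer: -1513 + I*sqrt(408463) ≈ -1513.0 + 639.11*I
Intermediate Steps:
z = I*sqrt(408463) (z = sqrt(-408463) = I*sqrt(408463) ≈ 639.11*I)
z + L = I*sqrt(408463) - 1513 = -1513 + I*sqrt(408463)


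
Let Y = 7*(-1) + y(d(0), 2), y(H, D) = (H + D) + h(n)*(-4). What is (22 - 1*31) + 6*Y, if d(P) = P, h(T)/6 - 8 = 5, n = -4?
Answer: -1911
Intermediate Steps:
h(T) = 78 (h(T) = 48 + 6*5 = 48 + 30 = 78)
y(H, D) = -312 + D + H (y(H, D) = (H + D) + 78*(-4) = (D + H) - 312 = -312 + D + H)
Y = -317 (Y = 7*(-1) + (-312 + 2 + 0) = -7 - 310 = -317)
(22 - 1*31) + 6*Y = (22 - 1*31) + 6*(-317) = (22 - 31) - 1902 = -9 - 1902 = -1911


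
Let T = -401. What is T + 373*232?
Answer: 86135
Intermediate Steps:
T + 373*232 = -401 + 373*232 = -401 + 86536 = 86135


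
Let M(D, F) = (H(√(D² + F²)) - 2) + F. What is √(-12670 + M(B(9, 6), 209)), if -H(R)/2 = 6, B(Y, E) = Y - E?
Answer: 5*I*√499 ≈ 111.69*I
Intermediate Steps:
H(R) = -12 (H(R) = -2*6 = -12)
M(D, F) = -14 + F (M(D, F) = (-12 - 2) + F = -14 + F)
√(-12670 + M(B(9, 6), 209)) = √(-12670 + (-14 + 209)) = √(-12670 + 195) = √(-12475) = 5*I*√499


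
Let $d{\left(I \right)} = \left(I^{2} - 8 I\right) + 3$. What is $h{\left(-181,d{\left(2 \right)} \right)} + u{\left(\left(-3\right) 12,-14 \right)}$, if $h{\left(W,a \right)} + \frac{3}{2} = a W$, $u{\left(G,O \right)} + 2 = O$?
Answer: $\frac{3223}{2} \approx 1611.5$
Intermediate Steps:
$u{\left(G,O \right)} = -2 + O$
$d{\left(I \right)} = 3 + I^{2} - 8 I$
$h{\left(W,a \right)} = - \frac{3}{2} + W a$ ($h{\left(W,a \right)} = - \frac{3}{2} + a W = - \frac{3}{2} + W a$)
$h{\left(-181,d{\left(2 \right)} \right)} + u{\left(\left(-3\right) 12,-14 \right)} = \left(- \frac{3}{2} - 181 \left(3 + 2^{2} - 16\right)\right) - 16 = \left(- \frac{3}{2} - 181 \left(3 + 4 - 16\right)\right) - 16 = \left(- \frac{3}{2} - -1629\right) - 16 = \left(- \frac{3}{2} + 1629\right) - 16 = \frac{3255}{2} - 16 = \frac{3223}{2}$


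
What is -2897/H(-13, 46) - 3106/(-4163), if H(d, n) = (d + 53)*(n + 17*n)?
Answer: 3948283/5994720 ≈ 0.65863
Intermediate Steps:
H(d, n) = 18*n*(53 + d) (H(d, n) = (53 + d)*(18*n) = 18*n*(53 + d))
-2897/H(-13, 46) - 3106/(-4163) = -2897*1/(828*(53 - 13)) - 3106/(-4163) = -2897/(18*46*40) - 3106*(-1/4163) = -2897/33120 + 3106/4163 = 3948283/5994720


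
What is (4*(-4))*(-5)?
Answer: 80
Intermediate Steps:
(4*(-4))*(-5) = -16*(-5) = 80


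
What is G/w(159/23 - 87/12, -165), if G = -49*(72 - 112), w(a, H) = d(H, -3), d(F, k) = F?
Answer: -392/33 ≈ -11.879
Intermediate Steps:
w(a, H) = H
G = 1960 (G = -49*(-40) = 1960)
G/w(159/23 - 87/12, -165) = 1960/(-165) = 1960*(-1/165) = -392/33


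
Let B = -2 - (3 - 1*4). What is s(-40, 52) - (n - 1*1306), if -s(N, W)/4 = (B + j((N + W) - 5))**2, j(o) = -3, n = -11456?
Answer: 12698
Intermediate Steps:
B = -1 (B = -2 - (3 - 4) = -2 - 1*(-1) = -2 + 1 = -1)
s(N, W) = -64 (s(N, W) = -4*(-1 - 3)**2 = -4*(-4)**2 = -4*16 = -64)
s(-40, 52) - (n - 1*1306) = -64 - (-11456 - 1*1306) = -64 - (-11456 - 1306) = -64 - 1*(-12762) = -64 + 12762 = 12698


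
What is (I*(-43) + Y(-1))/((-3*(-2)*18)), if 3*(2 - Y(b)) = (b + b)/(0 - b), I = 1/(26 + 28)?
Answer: 101/5832 ≈ 0.017318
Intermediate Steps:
I = 1/54 ≈ 0.018519
Y(b) = 8/3 (Y(b) = 2 - (b + b)/(3*(0 - b)) = 2 - 2*b/(3*((-b))) = 2 - 2*b*(-1/b)/3 = 2 - 1/3*(-2) = 2 + 2/3 = 8/3)
(I*(-43) + Y(-1))/((-3*(-2)*18)) = ((1/54)*(-43) + 8/3)/((-3*(-2)*18)) = (-43/54 + 8/3)/((6*18)) = (101/54)/108 = (101/54)*(1/108) = 101/5832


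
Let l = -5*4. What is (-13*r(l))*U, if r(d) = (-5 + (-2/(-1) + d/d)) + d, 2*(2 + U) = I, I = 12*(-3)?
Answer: -5720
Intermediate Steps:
I = -36
U = -20 (U = -2 + (½)*(-36) = -2 - 18 = -20)
l = -20 (l = -5*4 = -20)
r(d) = -2 + d (r(d) = (-5 + (-2*(-1) + 1)) + d = (-5 + (2 + 1)) + d = (-5 + 3) + d = -2 + d)
(-13*r(l))*U = -13*(-2 - 20)*(-20) = -13*(-22)*(-20) = 286*(-20) = -5720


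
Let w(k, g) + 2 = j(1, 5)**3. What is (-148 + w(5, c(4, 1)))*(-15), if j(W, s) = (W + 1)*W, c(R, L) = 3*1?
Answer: 2130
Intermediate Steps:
c(R, L) = 3
j(W, s) = W*(1 + W) (j(W, s) = (1 + W)*W = W*(1 + W))
w(k, g) = 6 (w(k, g) = -2 + (1*(1 + 1))**3 = -2 + (1*2)**3 = -2 + 2**3 = -2 + 8 = 6)
(-148 + w(5, c(4, 1)))*(-15) = (-148 + 6)*(-15) = -142*(-15) = 2130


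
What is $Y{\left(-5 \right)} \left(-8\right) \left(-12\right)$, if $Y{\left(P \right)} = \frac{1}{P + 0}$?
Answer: $- \frac{96}{5} \approx -19.2$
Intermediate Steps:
$Y{\left(P \right)} = \frac{1}{P}$
$Y{\left(-5 \right)} \left(-8\right) \left(-12\right) = \frac{1}{-5} \left(-8\right) \left(-12\right) = \left(- \frac{1}{5}\right) \left(-8\right) \left(-12\right) = \frac{8}{5} \left(-12\right) = - \frac{96}{5}$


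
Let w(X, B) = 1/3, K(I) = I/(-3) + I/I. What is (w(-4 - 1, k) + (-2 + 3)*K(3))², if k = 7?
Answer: ⅑ ≈ 0.11111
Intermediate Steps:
K(I) = 1 - I/3 (K(I) = I*(-⅓) + 1 = -I/3 + 1 = 1 - I/3)
w(X, B) = ⅓
(w(-4 - 1, k) + (-2 + 3)*K(3))² = (⅓ + (-2 + 3)*(1 - ⅓*3))² = (⅓ + 1*(1 - 1))² = (⅓ + 1*0)² = (⅓ + 0)² = (⅓)² = ⅑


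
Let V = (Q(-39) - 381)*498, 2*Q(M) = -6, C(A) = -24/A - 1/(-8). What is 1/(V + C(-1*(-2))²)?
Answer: -64/12229823 ≈ -5.2331e-6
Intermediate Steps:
C(A) = ⅛ - 24/A (C(A) = -24/A - 1*(-⅛) = -24/A + ⅛ = ⅛ - 24/A)
Q(M) = -3 (Q(M) = (½)*(-6) = -3)
V = -191232 (V = (-3 - 381)*498 = -384*498 = -191232)
1/(V + C(-1*(-2))²) = 1/(-191232 + ((-192 - 1*(-2))/(8*((-1*(-2)))))²) = 1/(-191232 + ((⅛)*(-192 + 2)/2)²) = 1/(-191232 + ((⅛)*(½)*(-190))²) = 1/(-191232 + (-95/8)²) = 1/(-191232 + 9025/64) = 1/(-12229823/64) = -64/12229823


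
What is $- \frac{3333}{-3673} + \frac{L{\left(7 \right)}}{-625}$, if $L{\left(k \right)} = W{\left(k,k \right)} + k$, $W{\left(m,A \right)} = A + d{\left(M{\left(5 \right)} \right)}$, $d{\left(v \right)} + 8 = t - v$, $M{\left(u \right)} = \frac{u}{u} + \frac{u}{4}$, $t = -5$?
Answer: $\frac{1670173}{1836500} \approx 0.90943$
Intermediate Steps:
$M{\left(u \right)} = 1 + \frac{u}{4}$ ($M{\left(u \right)} = 1 + u \frac{1}{4} = 1 + \frac{u}{4}$)
$d{\left(v \right)} = -13 - v$ ($d{\left(v \right)} = -8 - \left(5 + v\right) = -13 - v$)
$W{\left(m,A \right)} = - \frac{61}{4} + A$ ($W{\left(m,A \right)} = A - \left(14 + \frac{5}{4}\right) = A - \frac{61}{4} = - \frac{61}{4} + A$)
$L{\left(k \right)} = - \frac{61}{4} + 2 k$ ($L{\left(k \right)} = \left(- \frac{61}{4} + k\right) + k = - \frac{61}{4} + 2 k$)
$- \frac{3333}{-3673} + \frac{L{\left(7 \right)}}{-625} = - \frac{3333}{-3673} + \frac{- \frac{61}{4} + 2 \cdot 7}{-625} = \left(-3333\right) \left(- \frac{1}{3673}\right) + \left(- \frac{61}{4} + 14\right) \left(- \frac{1}{625}\right) = \frac{3333}{3673} - - \frac{1}{500} = \frac{3333}{3673} + \frac{1}{500} = \frac{1670173}{1836500}$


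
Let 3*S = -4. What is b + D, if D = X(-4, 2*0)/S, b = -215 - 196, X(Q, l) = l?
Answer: -411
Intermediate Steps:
S = -4/3 (S = (⅓)*(-4) = -4/3 ≈ -1.3333)
b = -411
D = 0 (D = (2*0)/(-4/3) = -¾*0 = 0)
b + D = -411 + 0 = -411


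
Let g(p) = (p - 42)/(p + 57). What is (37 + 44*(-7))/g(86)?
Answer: -3523/4 ≈ -880.75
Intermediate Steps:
g(p) = (-42 + p)/(57 + p)
(37 + 44*(-7))/g(86) = (37 + 44*(-7))/(((-42 + 86)/(57 + 86))) = (37 - 308)/((44/143)) = -271/((1/143)*44) = -271/4/13 = -271*13/4 = -3523/4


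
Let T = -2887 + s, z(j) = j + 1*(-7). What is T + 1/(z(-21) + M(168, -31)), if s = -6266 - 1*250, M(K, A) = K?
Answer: -1316419/140 ≈ -9403.0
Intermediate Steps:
z(j) = -7 + j (z(j) = j - 7 = -7 + j)
s = -6516 (s = -6266 - 250 = -6516)
T = -9403 (T = -2887 - 6516 = -9403)
T + 1/(z(-21) + M(168, -31)) = -9403 + 1/((-7 - 21) + 168) = -9403 + 1/(-28 + 168) = -9403 + 1/140 = -1316419/140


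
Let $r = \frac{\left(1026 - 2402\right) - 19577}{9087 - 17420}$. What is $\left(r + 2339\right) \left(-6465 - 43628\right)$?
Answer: $- \frac{977406601120}{8333} \approx -1.1729 \cdot 10^{8}$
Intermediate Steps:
$r = \frac{20953}{8333}$ ($r = \frac{-1376 - 19577}{-8333} = \left(-20953\right) \left(- \frac{1}{8333}\right) = \frac{20953}{8333} \approx 2.5145$)
$\left(r + 2339\right) \left(-6465 - 43628\right) = \left(\frac{20953}{8333} + 2339\right) \left(-6465 - 43628\right) = \frac{19511840}{8333} \left(-50093\right) = - \frac{977406601120}{8333}$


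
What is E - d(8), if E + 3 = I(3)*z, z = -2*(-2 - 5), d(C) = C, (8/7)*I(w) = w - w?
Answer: -11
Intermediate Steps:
I(w) = 0 (I(w) = 7*(w - w)/8 = (7/8)*0 = 0)
z = 14 (z = -2*(-7) = 14)
E = -3 (E = -3 + 0*14 = -3 + 0 = -3)
E - d(8) = -3 - 1*8 = -3 - 8 = -11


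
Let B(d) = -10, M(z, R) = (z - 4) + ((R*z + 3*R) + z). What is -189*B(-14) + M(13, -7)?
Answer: 1800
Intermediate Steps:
M(z, R) = -4 + 2*z + 3*R + R*z (M(z, R) = (-4 + z) + ((3*R + R*z) + z) = (-4 + z) + (z + 3*R + R*z) = -4 + 2*z + 3*R + R*z)
-189*B(-14) + M(13, -7) = -189*(-10) + (-4 + 2*13 + 3*(-7) - 7*13) = 1890 + (-4 + 26 - 21 - 91) = 1890 - 90 = 1800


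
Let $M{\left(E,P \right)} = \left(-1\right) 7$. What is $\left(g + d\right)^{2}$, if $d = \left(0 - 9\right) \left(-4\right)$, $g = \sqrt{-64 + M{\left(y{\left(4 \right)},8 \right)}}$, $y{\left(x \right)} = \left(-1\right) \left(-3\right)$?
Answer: $\left(36 + i \sqrt{71}\right)^{2} \approx 1225.0 + 606.68 i$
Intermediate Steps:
$y{\left(x \right)} = 3$
$M{\left(E,P \right)} = -7$
$g = i \sqrt{71}$ ($g = \sqrt{-64 - 7} = \sqrt{-71} = i \sqrt{71} \approx 8.4261 i$)
$d = 36$ ($d = \left(-9\right) \left(-4\right) = 36$)
$\left(g + d\right)^{2} = \left(i \sqrt{71} + 36\right)^{2} = \left(36 + i \sqrt{71}\right)^{2}$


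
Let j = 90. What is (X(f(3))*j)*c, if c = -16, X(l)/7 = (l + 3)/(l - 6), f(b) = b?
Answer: 20160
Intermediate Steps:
X(l) = 7*(3 + l)/(-6 + l) (X(l) = 7*((l + 3)/(l - 6)) = 7*((3 + l)/(-6 + l)) = 7*(3 + l)/(-6 + l))
(X(f(3))*j)*c = ((7*(3 + 3)/(-6 + 3))*90)*(-16) = ((7*6/(-3))*90)*(-16) = ((7*(-1/3)*6)*90)*(-16) = -14*90*(-16) = -1260*(-16) = 20160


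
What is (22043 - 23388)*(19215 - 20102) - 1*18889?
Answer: 1174126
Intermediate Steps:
(22043 - 23388)*(19215 - 20102) - 1*18889 = -1345*(-887) - 18889 = 1193015 - 18889 = 1174126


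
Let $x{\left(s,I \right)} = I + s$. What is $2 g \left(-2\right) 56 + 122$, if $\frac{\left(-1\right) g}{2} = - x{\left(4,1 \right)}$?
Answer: $-2118$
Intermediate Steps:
$g = 10$ ($g = - 2 \left(- (1 + 4)\right) = - 2 \left(\left(-1\right) 5\right) = \left(-2\right) \left(-5\right) = 10$)
$2 g \left(-2\right) 56 + 122 = 2 \cdot 10 \left(-2\right) 56 + 122 = 20 \left(-2\right) 56 + 122 = \left(-40\right) 56 + 122 = -2240 + 122 = -2118$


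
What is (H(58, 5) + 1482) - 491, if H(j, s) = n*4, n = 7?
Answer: 1019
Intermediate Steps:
H(j, s) = 28 (H(j, s) = 7*4 = 28)
(H(58, 5) + 1482) - 491 = (28 + 1482) - 491 = 1510 - 491 = 1019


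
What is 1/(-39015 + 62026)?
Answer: 1/23011 ≈ 4.3457e-5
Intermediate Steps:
1/(-39015 + 62026) = 1/23011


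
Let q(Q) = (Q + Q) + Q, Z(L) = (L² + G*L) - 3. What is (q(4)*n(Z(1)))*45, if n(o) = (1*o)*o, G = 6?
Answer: 8640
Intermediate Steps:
Z(L) = -3 + L² + 6*L (Z(L) = (L² + 6*L) - 3 = -3 + L² + 6*L)
n(o) = o² (n(o) = o*o = o²)
q(Q) = 3*Q (q(Q) = 2*Q + Q = 3*Q)
(q(4)*n(Z(1)))*45 = ((3*4)*(-3 + 1² + 6*1)²)*45 = (12*(-3 + 1 + 6)²)*45 = (12*4²)*45 = (12*16)*45 = 192*45 = 8640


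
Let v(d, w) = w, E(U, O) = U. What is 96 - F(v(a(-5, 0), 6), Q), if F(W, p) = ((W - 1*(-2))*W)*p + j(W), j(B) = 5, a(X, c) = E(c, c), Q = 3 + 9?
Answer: -485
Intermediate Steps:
Q = 12
a(X, c) = c
F(W, p) = 5 + W*p*(2 + W) (F(W, p) = ((W - 1*(-2))*W)*p + 5 = ((W + 2)*W)*p + 5 = ((2 + W)*W)*p + 5 = (W*(2 + W))*p + 5 = W*p*(2 + W) + 5 = 5 + W*p*(2 + W))
96 - F(v(a(-5, 0), 6), Q) = 96 - (5 + 12*6² + 2*6*12) = 96 - (5 + 12*36 + 144) = 96 - (5 + 432 + 144) = 96 - 1*581 = 96 - 581 = -485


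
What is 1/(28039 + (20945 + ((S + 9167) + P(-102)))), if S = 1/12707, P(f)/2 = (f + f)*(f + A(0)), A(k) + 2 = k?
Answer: 12707/1278108182 ≈ 9.9420e-6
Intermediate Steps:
A(k) = -2 + k
P(f) = 4*f*(-2 + f) (P(f) = 2*((f + f)*(f + (-2 + 0))) = 2*((2*f)*(f - 2)) = 2*((2*f)*(-2 + f)) = 2*(2*f*(-2 + f)) = 4*f*(-2 + f))
S = 1/12707 ≈ 7.8697e-5
1/(28039 + (20945 + ((S + 9167) + P(-102)))) = 1/(28039 + (20945 + ((1/12707 + 9167) + 4*(-102)*(-2 - 102)))) = 1/(28039 + (20945 + (116485070/12707 + 4*(-102)*(-104)))) = 1/(28039 + (20945 + (116485070/12707 + 42432))) = 1/(28039 + (20945 + 655668494/12707)) = 1/(28039 + 921816609/12707) = 1/(1278108182/12707) = 12707/1278108182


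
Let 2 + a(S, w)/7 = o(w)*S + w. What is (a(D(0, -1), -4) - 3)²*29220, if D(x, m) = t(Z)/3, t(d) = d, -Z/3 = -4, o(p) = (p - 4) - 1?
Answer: 2577466980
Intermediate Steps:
o(p) = -5 + p (o(p) = (-4 + p) - 1 = -5 + p)
Z = 12 (Z = -3*(-4) = 12)
D(x, m) = 4 (D(x, m) = 12/3 = 12*(⅓) = 4)
a(S, w) = -14 + 7*w + 7*S*(-5 + w) (a(S, w) = -14 + 7*((-5 + w)*S + w) = -14 + 7*(S*(-5 + w) + w) = -14 + 7*(w + S*(-5 + w)) = -14 + (7*w + 7*S*(-5 + w)) = -14 + 7*w + 7*S*(-5 + w))
(a(D(0, -1), -4) - 3)²*29220 = ((-14 + 7*(-4) + 7*4*(-5 - 4)) - 3)²*29220 = ((-14 - 28 + 7*4*(-9)) - 3)²*29220 = ((-14 - 28 - 252) - 3)²*29220 = (-294 - 3)²*29220 = (-297)²*29220 = 88209*29220 = 2577466980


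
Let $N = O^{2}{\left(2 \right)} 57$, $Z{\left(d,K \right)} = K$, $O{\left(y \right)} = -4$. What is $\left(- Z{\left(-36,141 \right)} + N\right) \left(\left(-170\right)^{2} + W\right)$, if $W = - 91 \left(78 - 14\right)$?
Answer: $17791596$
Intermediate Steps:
$W = -5824$ ($W = \left(-91\right) 64 = -5824$)
$N = 912$ ($N = \left(-4\right)^{2} \cdot 57 = 16 \cdot 57 = 912$)
$\left(- Z{\left(-36,141 \right)} + N\right) \left(\left(-170\right)^{2} + W\right) = \left(\left(-1\right) 141 + 912\right) \left(\left(-170\right)^{2} - 5824\right) = \left(-141 + 912\right) \left(28900 - 5824\right) = 771 \cdot 23076 = 17791596$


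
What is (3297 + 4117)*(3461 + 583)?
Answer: 29982216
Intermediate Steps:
(3297 + 4117)*(3461 + 583) = 7414*4044 = 29982216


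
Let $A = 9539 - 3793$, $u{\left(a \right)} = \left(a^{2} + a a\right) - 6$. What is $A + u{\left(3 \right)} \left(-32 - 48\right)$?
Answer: $4786$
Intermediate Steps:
$u{\left(a \right)} = -6 + 2 a^{2}$ ($u{\left(a \right)} = \left(a^{2} + a^{2}\right) - 6 = 2 a^{2} - 6 = -6 + 2 a^{2}$)
$A = 5746$
$A + u{\left(3 \right)} \left(-32 - 48\right) = 5746 + \left(-6 + 2 \cdot 3^{2}\right) \left(-32 - 48\right) = 5746 + \left(-6 + 2 \cdot 9\right) \left(-80\right) = 5746 + \left(-6 + 18\right) \left(-80\right) = 5746 + 12 \left(-80\right) = 5746 - 960 = 4786$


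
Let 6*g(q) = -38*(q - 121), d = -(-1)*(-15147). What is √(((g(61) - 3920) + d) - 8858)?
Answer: I*√27545 ≈ 165.97*I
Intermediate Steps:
d = -15147 (d = -1*15147 = -15147)
g(q) = 2299/3 - 19*q/3 (g(q) = (-38*(q - 121))/6 = (-38*(-121 + q))/6 = (4598 - 38*q)/6 = 2299/3 - 19*q/3)
√(((g(61) - 3920) + d) - 8858) = √((((2299/3 - 19/3*61) - 3920) - 15147) - 8858) = √((((2299/3 - 1159/3) - 3920) - 15147) - 8858) = √(((380 - 3920) - 15147) - 8858) = √((-3540 - 15147) - 8858) = √(-18687 - 8858) = √(-27545) = I*√27545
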